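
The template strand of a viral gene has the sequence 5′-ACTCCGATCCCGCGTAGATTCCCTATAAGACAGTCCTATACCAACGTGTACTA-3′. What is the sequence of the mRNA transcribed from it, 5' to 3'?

5'-UAGUACACGUUGGUAUAGGACUGUCUUAUAGGGAAUCUACGCGGGAUCGGAGU-3'

RNA polymerase reads the template 3'→5' and synthesizes mRNA 5'→3' by base-pairing (A→U, T→A, G↔C). The complement of the template is TGAGGCTAGGGCGCATCTAAGGGATATTCTGTCAGGATATGGTTGCACATGAT; antiparallel, so 5'→3' the coding strand is TAGTACACGTTGGTATAGGACTGTCTTATAGGGAATCTACGCGGGATCGGAGT. Replace T with U for the mRNA.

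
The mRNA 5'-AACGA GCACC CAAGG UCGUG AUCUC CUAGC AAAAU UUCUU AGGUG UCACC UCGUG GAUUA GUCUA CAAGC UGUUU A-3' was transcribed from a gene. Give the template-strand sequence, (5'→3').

5′-TAAACAGCTTGTAGACTAATCCACGAGGTGACACCTAAGAAATTTTGCTAGGAGATCACGACCTTGGGTGCTCGTT-3′

Replace U with T to get the coding DNA strand: AACGAGCACCCAAGGTCGTGATCTCCTAGCAAAATTTCTTAGGTGTCACCTCGTGGATTAGTCTACAAGCTGTTTA. The template strand is its reverse complement (complement TTGCTCGTGGGTTCCAGCACTAGAGGATCGTTTTAAAGAATCCACAGTGGAGCACCTAATCAGATGTTCGACAAAT, then reverse).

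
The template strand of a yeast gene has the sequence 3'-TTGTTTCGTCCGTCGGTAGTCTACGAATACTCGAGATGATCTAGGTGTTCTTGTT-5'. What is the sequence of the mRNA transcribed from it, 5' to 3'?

Reading the template 3'→5' as shown, RNA polymerase pairs each base (A→U, T→A, G↔C) to build mRNA 5'→3' directly.

5'-AACAAAGCAGGCAGCCAUCAGAUGCUUAUGAGCUCUACUAGAUCCACAAGAACAA-3'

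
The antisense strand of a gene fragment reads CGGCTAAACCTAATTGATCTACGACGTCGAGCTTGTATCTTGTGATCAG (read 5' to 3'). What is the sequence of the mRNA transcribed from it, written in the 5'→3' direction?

5′-CUGAUCACAAGAUACAAGCUCGACGUCGUAGAUCAAUUAGGUUUAGCCG-3′

RNA polymerase reads the template 3'→5' and synthesizes mRNA 5'→3' by base-pairing (A→U, T→A, G↔C). The complement of the template is GCCGATTTGGATTAACTAGATGCTGCAGCTCGAACATAGAACACTAGTC; antiparallel, so 5'→3' the coding strand is CTGATCACAAGATACAAGCTCGACGTCGTAGATCAATTAGGTTTAGCCG. Replace T with U for the mRNA.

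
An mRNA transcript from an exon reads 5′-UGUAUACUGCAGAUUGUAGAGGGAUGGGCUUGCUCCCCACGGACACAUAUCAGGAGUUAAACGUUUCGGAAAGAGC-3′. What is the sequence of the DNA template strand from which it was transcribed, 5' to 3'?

Replace U with T to get the coding DNA strand: TGTATACTGCAGATTGTAGAGGGATGGGCTTGCTCCCCACGGACACATATCAGGAGTTAAACGTTTCGGAAAGAGC. The template strand is its reverse complement (complement ACATATGACGTCTAACATCTCCCTACCCGAACGAGGGGTGCCTGTGTATAGTCCTCAATTTGCAAAGCCTTTCTCG, then reverse).

5'-GCTCTTTCCGAAACGTTTAACTCCTGATATGTGTCCGTGGGGAGCAAGCCCATCCCTCTACAATCTGCAGTATACA-3'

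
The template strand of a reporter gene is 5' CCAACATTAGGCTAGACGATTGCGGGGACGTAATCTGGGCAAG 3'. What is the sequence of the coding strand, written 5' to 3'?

The coding strand is complementary and antiparallel to the template: take the complement (A↔T, G↔C) and reverse.

5'-CTTGCCCAGATTACGTCCCCGCAATCGTCTAGCCTAATGTTGG-3'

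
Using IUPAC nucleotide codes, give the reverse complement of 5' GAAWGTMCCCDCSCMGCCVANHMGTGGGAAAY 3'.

Standard pairs A↔T, G↔C; ambiguity codes pair Y↔R, M↔K, W↔W, S↔S, D↔H, V↔B, N↔N. Complement (CTTWCAKGGGHGSGKCGGBTNDKCACCCTTTR), then reverse for 5'→3'.

5'-RTTTCCCACKDNTBGGCKGSGHGGGKACWTTC-3'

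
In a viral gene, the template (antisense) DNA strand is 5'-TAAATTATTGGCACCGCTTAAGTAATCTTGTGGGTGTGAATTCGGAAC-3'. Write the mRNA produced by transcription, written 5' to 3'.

5'-GUUCCGAAUUCACACCCACAAGAUUACUUAAGCGGUGCCAAUAAUUUA-3'

RNA polymerase reads the template 3'→5' and synthesizes mRNA 5'→3' by base-pairing (A→U, T→A, G↔C). The complement of the template is ATTTAATAACCGTGGCGAATTCATTAGAACACCCACACTTAAGCCTTG; antiparallel, so 5'→3' the coding strand is GTTCCGAATTCACACCCACAAGATTACTTAAGCGGTGCCAATAATTTA. Replace T with U for the mRNA.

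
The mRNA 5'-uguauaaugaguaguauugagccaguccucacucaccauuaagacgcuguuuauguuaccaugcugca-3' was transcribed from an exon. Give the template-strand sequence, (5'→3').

5'-TGCAGCATGGTAACATAAACAGCGTCTTAATGGTGAGTGAGGACTGGCTCAATACTACTCATTATACA-3'

Replace U with T to get the coding DNA strand: TGTATAATGAGTAGTATTGAGCCAGTCCTCACTCACCATTAAGACGCTGTTTATGTTACCATGCTGCA. The template strand is its reverse complement (complement ACATATTACTCATCATAACTCGGTCAGGAGTGAGTGGTAATTCTGCGACAAATACAATGGTACGACGT, then reverse).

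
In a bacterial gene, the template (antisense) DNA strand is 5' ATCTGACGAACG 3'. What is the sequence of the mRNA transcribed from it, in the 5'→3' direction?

5′-CGUUCGUCAGAU-3′

The mRNA has the sequence of the coding strand (reverse complement of the template) with T→U. Reverse complement of ATCTGACGAACG is CGTTCGTCAGAT; then T→U.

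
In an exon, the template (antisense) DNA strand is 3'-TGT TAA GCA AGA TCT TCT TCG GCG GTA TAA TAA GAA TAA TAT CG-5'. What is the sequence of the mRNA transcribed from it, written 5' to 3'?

Reading the template 3'→5' as shown, RNA polymerase pairs each base (A→U, T→A, G↔C) to build mRNA 5'→3' directly.

5'-ACAAUUCGUUCUAGAAGAAGCCGCCAUAUUAUUCUUAUUAUAGC-3'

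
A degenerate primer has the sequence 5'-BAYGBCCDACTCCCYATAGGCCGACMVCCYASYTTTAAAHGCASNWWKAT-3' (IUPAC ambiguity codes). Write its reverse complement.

Standard pairs A↔T, G↔C; ambiguity codes pair Y↔R, M↔K, W↔W, S↔S, B↔V, D↔H, N↔N. Complement (VTRCVGGHTGAGGGRTATCCGGCTGKBGGRTSRAAATTTDCGTSNWWMTA), then reverse for 5'→3'.

5'-ATMWWNSTGCDTTTAAARSTRGGBKGTCGGCCTATRGGGAGTHGGVCRTV-3'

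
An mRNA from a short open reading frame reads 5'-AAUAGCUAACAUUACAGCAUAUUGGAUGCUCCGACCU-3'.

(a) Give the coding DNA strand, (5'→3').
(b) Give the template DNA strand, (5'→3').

(a) The coding strand matches the mRNA with U→T.
(b) The template strand is the reverse complement of the coding strand.

(a) 5'-AATAGCTAACATTACAGCATATTGGATGCTCCGACCT-3'
(b) 5'-AGGTCGGAGCATCCAATATGCTGTAATGTTAGCTATT-3'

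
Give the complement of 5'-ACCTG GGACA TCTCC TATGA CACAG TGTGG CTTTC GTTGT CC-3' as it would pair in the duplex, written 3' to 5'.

Base-pairing A↔T, G↔C gives the complement. The complementary strand is antiparallel, so paired with a 5'→3' strand it runs 3'→5'.

3'-TGGACCCTGTAGAGGATACTGTGTCACACCGAAAGCAACAGG-5'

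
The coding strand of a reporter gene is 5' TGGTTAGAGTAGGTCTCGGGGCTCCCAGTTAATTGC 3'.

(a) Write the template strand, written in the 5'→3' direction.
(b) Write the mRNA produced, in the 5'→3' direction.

(a) 5'-GCAATTAACTGGGAGCCCCGAGACCTACTCTAACCA-3'
(b) 5'-UGGUUAGAGUAGGUCUCGGGGCUCCCAGUUAAUUGC-3'

(a) The template strand is the reverse complement of the coding strand: complement ACCAATCTCATCCAGAGCCCCGAGGGTCAATTAACG, then reverse.
(b) mRNA matches the coding strand with T→U.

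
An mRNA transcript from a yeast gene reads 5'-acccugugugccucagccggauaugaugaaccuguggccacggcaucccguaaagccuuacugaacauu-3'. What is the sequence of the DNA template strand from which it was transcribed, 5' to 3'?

Replace U with T to get the coding DNA strand: ACCCTGTGTGCCTCAGCCGGATATGATGAACCTGTGGCCACGGCATCCCGTAAAGCCTTACTGAACATT. The template strand is its reverse complement (complement TGGGACACACGGAGTCGGCCTATACTACTTGGACACCGGTGCCGTAGGGCATTTCGGAATGACTTGTAA, then reverse).

5'-AATGTTCAGTAAGGCTTTACGGGATGCCGTGGCCACAGGTTCATCATATCCGGCTGAGGCACACAGGGT-3'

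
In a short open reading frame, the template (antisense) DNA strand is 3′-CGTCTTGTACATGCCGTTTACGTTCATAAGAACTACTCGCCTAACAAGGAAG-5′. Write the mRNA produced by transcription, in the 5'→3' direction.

Reading the template 3'→5' as shown, RNA polymerase pairs each base (A→U, T→A, G↔C) to build mRNA 5'→3' directly.

5'-GCAGAACAUGUACGGCAAAUGCAAGUAUUCUUGAUGAGCGGAUUGUUCCUUC-3'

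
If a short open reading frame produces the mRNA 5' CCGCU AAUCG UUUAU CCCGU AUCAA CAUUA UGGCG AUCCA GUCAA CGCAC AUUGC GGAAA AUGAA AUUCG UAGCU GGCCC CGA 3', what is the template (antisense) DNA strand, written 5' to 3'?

5′-TCGGGGCCAGCTACGAATTTCATTTTCCGCAATGTGCGTTGACTGGATCGCCATAATGTTGATACGGGATAAACGATTAGCGG-3′

Replace U with T to get the coding DNA strand: CCGCTAATCGTTTATCCCGTATCAACATTATGGCGATCCAGTCAACGCACATTGCGGAAAATGAAATTCGTAGCTGGCCCCGA. The template strand is its reverse complement (complement GGCGATTAGCAAATAGGGCATAGTTGTAATACCGCTAGGTCAGTTGCGTGTAACGCCTTTTACTTTAAGCATCGACCGGGGCT, then reverse).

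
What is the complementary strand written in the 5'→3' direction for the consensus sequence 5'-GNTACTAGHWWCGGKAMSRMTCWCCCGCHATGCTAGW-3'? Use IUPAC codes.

Standard pairs A↔T, G↔C; ambiguity codes pair R↔Y, M↔K, W↔W, S↔S, H↔D, N↔N. Complement (CNATGATCDWWGCCMTKSYKAGWGGGCGDTACGATCW), then reverse for 5'→3'.

5'-WCTAGCATDGCGGGWGAKYSKTMCCGWWDCTAGTANC-3'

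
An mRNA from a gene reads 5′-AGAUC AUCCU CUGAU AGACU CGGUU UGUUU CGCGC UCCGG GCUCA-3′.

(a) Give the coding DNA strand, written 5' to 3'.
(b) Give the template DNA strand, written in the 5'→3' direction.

(a) The coding strand matches the mRNA with U→T.
(b) The template strand is the reverse complement of the coding strand.

(a) 5′-AGATCATCCTCTGATAGACTCGGTTTGTTTCGCGCTCCGGGCTCA-3′
(b) 5'-TGAGCCCGGAGCGCGAAACAAACCGAGTCTATCAGAGGATGATCT-3'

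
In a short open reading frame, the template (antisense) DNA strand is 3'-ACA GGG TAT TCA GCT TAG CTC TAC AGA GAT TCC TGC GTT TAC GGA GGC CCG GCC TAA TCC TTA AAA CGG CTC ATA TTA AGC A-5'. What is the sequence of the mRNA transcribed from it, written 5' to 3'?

Reading the template 3'→5' as shown, RNA polymerase pairs each base (A→U, T→A, G↔C) to build mRNA 5'→3' directly.

5'-UGUCCCAUAAGUCGAAUCGAGAUGUCUCUAAGGACGCAAAUGCCUCCGGGCCGGAUUAGGAAUUUUGCCGAGUAUAAUUCGU-3'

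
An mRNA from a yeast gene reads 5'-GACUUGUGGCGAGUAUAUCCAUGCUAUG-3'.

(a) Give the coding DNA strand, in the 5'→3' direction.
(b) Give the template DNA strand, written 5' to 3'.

(a) 5'-GACTTGTGGCGAGTATATCCATGCTATG-3'
(b) 5'-CATAGCATGGATATACTCGCCACAAGTC-3'

(a) The coding strand matches the mRNA with U→T.
(b) The template strand is the reverse complement of the coding strand.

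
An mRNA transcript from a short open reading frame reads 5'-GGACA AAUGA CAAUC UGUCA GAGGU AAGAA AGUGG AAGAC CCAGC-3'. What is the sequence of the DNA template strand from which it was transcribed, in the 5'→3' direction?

Replace U with T to get the coding DNA strand: GGACAAATGACAATCTGTCAGAGGTAAGAAAGTGGAAGACCCAGC. The template strand is its reverse complement (complement CCTGTTTACTGTTAGACAGTCTCCATTCTTTCACCTTCTGGGTCG, then reverse).

5'-GCTGGGTCTTCCACTTTCTTACCTCTGACAGATTGTCATTTGTCC-3'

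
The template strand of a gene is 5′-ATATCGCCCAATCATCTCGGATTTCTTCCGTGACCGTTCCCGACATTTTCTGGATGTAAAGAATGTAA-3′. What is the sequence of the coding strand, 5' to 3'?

5′-TTACATTCTTTACATCCAGAAAATGTCGGGAACGGTCACGGAAGAAATCCGAGATGATTGGGCGATAT-3′

The coding strand is complementary and antiparallel to the template: take the complement (A↔T, G↔C) and reverse.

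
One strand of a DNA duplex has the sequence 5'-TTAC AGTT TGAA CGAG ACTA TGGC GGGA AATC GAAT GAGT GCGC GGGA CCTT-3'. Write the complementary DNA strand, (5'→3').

5'-AAGGTCCCGCGCACTCATTCGATTTCCCGCCATAGTCTCGTTCAAACTGTAA-3'

The complement of TTACAGTTTGAACGAGACTATGGCGGGAAATCGAATGAGTGCGCGGGACCTT is AATGTCAAACTTGCTCTGATACCGCCCTTTAGCTTACTCACGCGCCCTGGAA (A↔T, G↔C). DNA strands are antiparallel, so the complementary strand runs 3'→5'; reversing gives the 5'→3' form.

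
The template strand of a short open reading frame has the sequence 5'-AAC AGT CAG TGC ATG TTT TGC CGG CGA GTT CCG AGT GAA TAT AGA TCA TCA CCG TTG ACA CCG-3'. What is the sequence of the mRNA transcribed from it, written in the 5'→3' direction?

RNA polymerase reads the template 3'→5' and synthesizes mRNA 5'→3' by base-pairing (A→U, T→A, G↔C). The complement of the template is TTGTCAGTCACGTACAAAACGGCCGCTCAAGGCTCACTTATATCTAGTAGTGGCAACTGTGGC; antiparallel, so 5'→3' the coding strand is CGGTGTCAACGGTGATGATCTATATTCACTCGGAACTCGCCGGCAAAACATGCACTGACTGTT. Replace T with U for the mRNA.

5′-CGGUGUCAACGGUGAUGAUCUAUAUUCACUCGGAACUCGCCGGCAAAACAUGCACUGACUGUU-3′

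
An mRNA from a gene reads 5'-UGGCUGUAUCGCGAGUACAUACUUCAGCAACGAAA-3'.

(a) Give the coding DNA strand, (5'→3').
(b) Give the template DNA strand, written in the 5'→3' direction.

(a) 5'-TGGCTGTATCGCGAGTACATACTTCAGCAACGAAA-3'
(b) 5'-TTTCGTTGCTGAAGTATGTACTCGCGATACAGCCA-3'

(a) The coding strand matches the mRNA with U→T.
(b) The template strand is the reverse complement of the coding strand.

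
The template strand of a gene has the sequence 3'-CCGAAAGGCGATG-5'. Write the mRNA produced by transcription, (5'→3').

5'-GGCUUUCCGCUAC-3'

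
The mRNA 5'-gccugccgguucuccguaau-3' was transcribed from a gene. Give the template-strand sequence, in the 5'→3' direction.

5'-ATTACGGAGAACCGGCAGGC-3'

Replace U with T to get the coding DNA strand: GCCTGCCGGTTCTCCGTAAT. The template strand is its reverse complement (complement CGGACGGCCAAGAGGCATTA, then reverse).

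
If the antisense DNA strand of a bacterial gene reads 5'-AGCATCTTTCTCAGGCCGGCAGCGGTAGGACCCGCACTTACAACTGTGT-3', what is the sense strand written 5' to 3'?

The coding strand is complementary and antiparallel to the template: take the complement (A↔T, G↔C) and reverse.

5'-ACACAGTTGTAAGTGCGGGTCCTACCGCTGCCGGCCTGAGAAAGATGCT-3'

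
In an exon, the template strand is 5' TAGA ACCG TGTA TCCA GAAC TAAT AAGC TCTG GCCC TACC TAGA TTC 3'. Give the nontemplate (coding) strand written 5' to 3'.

The coding strand is complementary and antiparallel to the template: take the complement (A↔T, G↔C) and reverse.

5'-GAATCTAGGTAGGGCCAGAGCTTATTAGTTCTGGATACACGGTTCTA-3'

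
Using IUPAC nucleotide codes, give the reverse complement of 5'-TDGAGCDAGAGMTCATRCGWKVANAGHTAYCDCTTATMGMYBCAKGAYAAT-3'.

5′-ATTRTCMTGVRKCKATAAGHGRTADCTNTBMWCGYATGAKCTCTHGCTCHA-3′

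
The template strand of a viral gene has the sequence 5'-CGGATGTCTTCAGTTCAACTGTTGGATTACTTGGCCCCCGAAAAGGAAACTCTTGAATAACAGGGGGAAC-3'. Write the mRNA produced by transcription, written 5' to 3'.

5'-GUUCCCCCUGUUAUUCAAGAGUUUCCUUUUCGGGGGCCAAGUAAUCCAACAGUUGAACUGAAGACAUCCG-3'

The mRNA has the sequence of the coding strand (reverse complement of the template) with T→U. Reverse complement of CGGATGTCTTCAGTTCAACTGTTGGATTACTTGGCCCCCGAAAAGGAAACTCTTGAATAACAGGGGGAAC is GTTCCCCCTGTTATTCAAGAGTTTCCTTTTCGGGGGCCAAGTAATCCAACAGTTGAACTGAAGACATCCG; then T→U.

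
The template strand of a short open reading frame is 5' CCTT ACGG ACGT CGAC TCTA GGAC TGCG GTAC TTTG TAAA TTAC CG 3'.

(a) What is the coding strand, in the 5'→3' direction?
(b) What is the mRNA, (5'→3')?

(a) 5'-CGGTAATTTACAAAGTACCGCAGTCCTAGAGTCGACGTCCGTAAGG-3'
(b) 5'-CGGUAAUUUACAAAGUACCGCAGUCCUAGAGUCGACGUCCGUAAGG-3'

(a) The coding strand is the reverse complement of the template: complement GGAATGCCTGCAGCTGAGATCCTGACGCCATGAAACATTTAATGGC, then reverse.
(b) mRNA has the coding-strand sequence with T→U.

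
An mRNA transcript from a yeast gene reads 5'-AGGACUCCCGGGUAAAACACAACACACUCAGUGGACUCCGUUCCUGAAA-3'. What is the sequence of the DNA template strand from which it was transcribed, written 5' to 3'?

5'-TTTCAGGAACGGAGTCCACTGAGTGTGTTGTGTTTTACCCGGGAGTCCT-3'

Replace U with T to get the coding DNA strand: AGGACTCCCGGGTAAAACACAACACACTCAGTGGACTCCGTTCCTGAAA. The template strand is its reverse complement (complement TCCTGAGGGCCCATTTTGTGTTGTGTGAGTCACCTGAGGCAAGGACTTT, then reverse).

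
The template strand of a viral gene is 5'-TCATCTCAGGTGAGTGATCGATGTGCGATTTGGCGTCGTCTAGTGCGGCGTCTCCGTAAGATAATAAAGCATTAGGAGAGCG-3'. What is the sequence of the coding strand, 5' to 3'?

The coding strand is complementary and antiparallel to the template: take the complement (A↔T, G↔C) and reverse.

5'-CGCTCTCCTAATGCTTTATTATCTTACGGAGACGCCGCACTAGACGACGCCAAATCGCACATCGATCACTCACCTGAGATGA-3'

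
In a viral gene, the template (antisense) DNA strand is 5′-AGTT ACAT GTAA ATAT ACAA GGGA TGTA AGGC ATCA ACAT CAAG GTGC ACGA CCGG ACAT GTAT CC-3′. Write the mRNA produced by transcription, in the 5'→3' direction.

The mRNA has the sequence of the coding strand (reverse complement of the template) with T→U. Reverse complement of AGTTACATGTAAATATACAAGGGATGTAAGGCATCAACATCAAGGTGCACGACCGGACATGTATCC is GGATACATGTCCGGTCGTGCACCTTGATGTTGATGCCTTACATCCCTTGTATATTTACATGTAACT; then T→U.

5'-GGAUACAUGUCCGGUCGUGCACCUUGAUGUUGAUGCCUUACAUCCCUUGUAUAUUUACAUGUAACU-3'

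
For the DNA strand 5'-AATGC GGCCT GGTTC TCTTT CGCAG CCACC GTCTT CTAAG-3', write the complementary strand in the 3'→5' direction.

Base-pairing A↔T, G↔C gives the complement. The complementary strand is antiparallel, so paired with a 5'→3' strand it runs 3'→5'.

3'-TTACGCCGGACCAAGAGAAAGCGTCGGTGGCAGAAGATTC-5'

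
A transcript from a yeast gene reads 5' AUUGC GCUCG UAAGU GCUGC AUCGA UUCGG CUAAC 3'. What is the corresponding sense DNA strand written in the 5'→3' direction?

The coding DNA strand has the same 5'→3' sequence as the mRNA with U replaced by T.

5′-ATTGCGCTCGTAAGTGCTGCATCGATTCGGCTAAC-3′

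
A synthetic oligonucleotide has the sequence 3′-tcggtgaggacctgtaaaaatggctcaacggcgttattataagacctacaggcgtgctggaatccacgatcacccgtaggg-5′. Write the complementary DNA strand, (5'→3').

The strand is given 3'→5', so its complement runs 5'→3' in the same left-to-right order: pair each base A↔T, G↔C.

5'-AGCCACTCCTGGACATTTTTACCGAGTTGCCGCAATAATATTCTGGATGTCCGCACGACCTTAGGTGCTAGTGGGCATCCC-3'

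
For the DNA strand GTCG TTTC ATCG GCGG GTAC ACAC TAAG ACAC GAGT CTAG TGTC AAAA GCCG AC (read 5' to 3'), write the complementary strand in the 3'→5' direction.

Base-pairing A↔T, G↔C gives the complement. The complementary strand is antiparallel, so paired with a 5'→3' strand it runs 3'→5'.

3'-CAGCAAAGTAGCCGCCCATGTGTGATTCTGTGCTCAGATCACAGTTTTCGGCTG-5'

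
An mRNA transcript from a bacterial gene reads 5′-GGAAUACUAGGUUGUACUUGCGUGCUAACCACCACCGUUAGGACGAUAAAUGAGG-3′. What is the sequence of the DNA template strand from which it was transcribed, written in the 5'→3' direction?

Replace U with T to get the coding DNA strand: GGAATACTAGGTTGTACTTGCGTGCTAACCACCACCGTTAGGACGATAAATGAGG. The template strand is its reverse complement (complement CCTTATGATCCAACATGAACGCACGATTGGTGGTGGCAATCCTGCTATTTACTCC, then reverse).

5'-CCTCATTTATCGTCCTAACGGTGGTGGTTAGCACGCAAGTACAACCTAGTATTCC-3'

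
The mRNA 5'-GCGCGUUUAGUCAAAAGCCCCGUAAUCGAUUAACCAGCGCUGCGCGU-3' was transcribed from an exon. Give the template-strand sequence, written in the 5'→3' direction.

Replace U with T to get the coding DNA strand: GCGCGTTTAGTCAAAAGCCCCGTAATCGATTAACCAGCGCTGCGCGT. The template strand is its reverse complement (complement CGCGCAAATCAGTTTTCGGGGCATTAGCTAATTGGTCGCGACGCGCA, then reverse).

5'-ACGCGCAGCGCTGGTTAATCGATTACGGGGCTTTTGACTAAACGCGC-3'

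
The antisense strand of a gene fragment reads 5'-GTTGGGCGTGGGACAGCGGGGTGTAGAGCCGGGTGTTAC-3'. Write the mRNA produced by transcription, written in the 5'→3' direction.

5'-GUAACACCCGGCUCUACACCCCGCUGUCCCACGCCCAAC-3'

The mRNA has the sequence of the coding strand (reverse complement of the template) with T→U. Reverse complement of GTTGGGCGTGGGACAGCGGGGTGTAGAGCCGGGTGTTAC is GTAACACCCGGCTCTACACCCCGCTGTCCCACGCCCAAC; then T→U.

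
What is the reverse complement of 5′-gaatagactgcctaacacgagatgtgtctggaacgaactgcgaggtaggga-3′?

5′-TCCCTACCTCGCAGTTCGTTCCAGACACATCTCGTGTTAGGCAGTCTATTC-3′

Complement each base (A↔T, G↔C): CTTATCTGACGGATTGTGCTCTACACAGACCTTGCTTGACGCTCCATCCCT. Then reverse.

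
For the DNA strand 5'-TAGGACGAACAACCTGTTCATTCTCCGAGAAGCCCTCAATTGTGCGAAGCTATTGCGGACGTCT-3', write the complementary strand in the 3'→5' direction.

Base-pairing A↔T, G↔C gives the complement. The complementary strand is antiparallel, so paired with a 5'→3' strand it runs 3'→5'.

3′-ATCCTGCTTGTTGGACAAGTAAGAGGCTCTTCGGGAGTTAACACGCTTCGATAACGCCTGCAGA-5′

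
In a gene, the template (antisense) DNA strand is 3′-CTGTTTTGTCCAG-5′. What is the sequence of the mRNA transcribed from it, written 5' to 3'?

Reading the template 3'→5' as shown, RNA polymerase pairs each base (A→U, T→A, G↔C) to build mRNA 5'→3' directly.

5′-GACAAAACAGGUC-3′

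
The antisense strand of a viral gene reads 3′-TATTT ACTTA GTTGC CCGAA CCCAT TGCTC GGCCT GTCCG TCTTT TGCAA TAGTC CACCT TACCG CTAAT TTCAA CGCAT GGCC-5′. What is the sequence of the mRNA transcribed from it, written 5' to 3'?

Reading the template 3'→5' as shown, RNA polymerase pairs each base (A→U, T→A, G↔C) to build mRNA 5'→3' directly.

5′-AUAAAUGAAUCAACGGGCUUGGGUAACGAGCCGGACAGGCAGAAAACGUUAUCAGGUGGAAUGGCGAUUAAAGUUGCGUACCGG-3′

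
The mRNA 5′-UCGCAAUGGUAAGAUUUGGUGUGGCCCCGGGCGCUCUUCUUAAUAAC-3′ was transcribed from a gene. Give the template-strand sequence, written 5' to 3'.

5′-GTTATTAAGAAGAGCGCCCGGGGCCACACCAAATCTTACCATTGCGA-3′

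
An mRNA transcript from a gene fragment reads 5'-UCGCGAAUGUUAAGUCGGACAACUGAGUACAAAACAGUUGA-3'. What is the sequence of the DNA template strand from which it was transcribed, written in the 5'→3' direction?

Replace U with T to get the coding DNA strand: TCGCGAATGTTAAGTCGGACAACTGAGTACAAAACAGTTGA. The template strand is its reverse complement (complement AGCGCTTACAATTCAGCCTGTTGACTCATGTTTTGTCAACT, then reverse).

5'-TCAACTGTTTTGTACTCAGTTGTCCGACTTAACATTCGCGA-3'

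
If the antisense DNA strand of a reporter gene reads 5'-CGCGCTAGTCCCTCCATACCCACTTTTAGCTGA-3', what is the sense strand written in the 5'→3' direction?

The coding strand is complementary and antiparallel to the template: take the complement (A↔T, G↔C) and reverse.

5'-TCAGCTAAAAGTGGGTATGGAGGGACTAGCGCG-3'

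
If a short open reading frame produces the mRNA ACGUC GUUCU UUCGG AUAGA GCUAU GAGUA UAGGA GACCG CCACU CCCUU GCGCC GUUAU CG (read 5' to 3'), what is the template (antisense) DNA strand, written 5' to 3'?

5'-CGATAACGGCGCAAGGGAGTGGCGGTCTCCTATACTCATAGCTCTATCCGAAAGAACGACGT-3'

Replace U with T to get the coding DNA strand: ACGTCGTTCTTTCGGATAGAGCTATGAGTATAGGAGACCGCCACTCCCTTGCGCCGTTATCG. The template strand is its reverse complement (complement TGCAGCAAGAAAGCCTATCTCGATACTCATATCCTCTGGCGGTGAGGGAACGCGGCAATAGC, then reverse).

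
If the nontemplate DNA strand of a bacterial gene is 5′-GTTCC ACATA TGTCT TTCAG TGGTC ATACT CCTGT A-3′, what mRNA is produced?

The mRNA is synthesized from the template strand, so it matches the coding strand with T replaced by U.

5'-GUUCCACAUAUGUCUUUCAGUGGUCAUACUCCUGUA-3'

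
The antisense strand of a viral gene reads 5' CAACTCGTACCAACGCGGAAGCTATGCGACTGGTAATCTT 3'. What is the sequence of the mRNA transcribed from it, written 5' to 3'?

5'-AAGAUUACCAGUCGCAUAGCUUCCGCGUUGGUACGAGUUG-3'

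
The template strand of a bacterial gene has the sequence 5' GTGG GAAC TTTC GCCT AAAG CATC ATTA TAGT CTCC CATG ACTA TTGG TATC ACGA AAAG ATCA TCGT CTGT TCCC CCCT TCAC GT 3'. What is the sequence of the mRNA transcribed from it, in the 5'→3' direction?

5'-ACGUGAAGGGGGGAACAGACGAUGAUCUUUUCGUGAUACCAAUAGUCAUGGGAGACUAUAAUGAUGCUUUAGGCGAAAGUUCCCAC-3'

The mRNA has the sequence of the coding strand (reverse complement of the template) with T→U. Reverse complement of GTGGGAACTTTCGCCTAAAGCATCATTATAGTCTCCCATGACTATTGGTATCACGAAAAGATCATCGTCTGTTCCCCCCTTCACGT is ACGTGAAGGGGGGAACAGACGATGATCTTTTCGTGATACCAATAGTCATGGGAGACTATAATGATGCTTTAGGCGAAAGTTCCCAC; then T→U.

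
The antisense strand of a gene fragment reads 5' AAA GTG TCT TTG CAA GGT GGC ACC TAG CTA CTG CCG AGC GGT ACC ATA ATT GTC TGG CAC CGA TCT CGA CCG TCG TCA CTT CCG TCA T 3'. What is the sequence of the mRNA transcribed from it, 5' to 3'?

RNA polymerase reads the template 3'→5' and synthesizes mRNA 5'→3' by base-pairing (A→U, T→A, G↔C). The complement of the template is TTTCACAGAAACGTTCCACCGTGGATCGATGACGGCTCGCCATGGTATTAACAGACCGTGGCTAGAGCTGGCAGCAGTGAAGGCAGTA; antiparallel, so 5'→3' the coding strand is ATGACGGAAGTGACGACGGTCGAGATCGGTGCCAGACAATTATGGTACCGCTCGGCAGTAGCTAGGTGCCACCTTGCAAAGACACTTT. Replace T with U for the mRNA.

5'-AUGACGGAAGUGACGACGGUCGAGAUCGGUGCCAGACAAUUAUGGUACCGCUCGGCAGUAGCUAGGUGCCACCUUGCAAAGACACUUU-3'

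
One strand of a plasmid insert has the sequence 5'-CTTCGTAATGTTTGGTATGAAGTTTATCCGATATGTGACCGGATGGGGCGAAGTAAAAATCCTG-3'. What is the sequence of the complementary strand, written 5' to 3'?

The complement of CTTCGTAATGTTTGGTATGAAGTTTATCCGATATGTGACCGGATGGGGCGAAGTAAAAATCCTG is GAAGCATTACAAACCATACTTCAAATAGGCTATACACTGGCCTACCCCGCTTCATTTTTAGGAC (A↔T, G↔C). DNA strands are antiparallel, so the complementary strand runs 3'→5'; reversing gives the 5'→3' form.

5′-CAGGATTTTTACTTCGCCCCATCCGGTCACATATCGGATAAACTTCATACCAAACATTACGAAG-3′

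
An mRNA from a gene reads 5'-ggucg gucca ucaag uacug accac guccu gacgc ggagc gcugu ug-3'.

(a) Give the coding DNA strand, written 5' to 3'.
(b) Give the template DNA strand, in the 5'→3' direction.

(a) 5′-GGTCGGTCCATCAAGTACTGACCACGTCCTGACGCGGAGCGCTGTTG-3′
(b) 5'-CAACAGCGCTCCGCGTCAGGACGTGGTCAGTACTTGATGGACCGACC-3'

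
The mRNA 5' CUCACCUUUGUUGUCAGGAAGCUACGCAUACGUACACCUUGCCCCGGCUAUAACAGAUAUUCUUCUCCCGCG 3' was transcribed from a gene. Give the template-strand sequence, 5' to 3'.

Replace U with T to get the coding DNA strand: CTCACCTTTGTTGTCAGGAAGCTACGCATACGTACACCTTGCCCCGGCTATAACAGATATTCTTCTCCCGCG. The template strand is its reverse complement (complement GAGTGGAAACAACAGTCCTTCGATGCGTATGCATGTGGAACGGGGCCGATATTGTCTATAAGAAGAGGGCGC, then reverse).

5'-CGCGGGAGAAGAATATCTGTTATAGCCGGGGCAAGGTGTACGTATGCGTAGCTTCCTGACAACAAAGGTGAG-3'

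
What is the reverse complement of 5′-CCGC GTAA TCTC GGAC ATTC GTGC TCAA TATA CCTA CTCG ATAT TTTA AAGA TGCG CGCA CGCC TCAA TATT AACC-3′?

5′-GGTTAATATTGAGGCGTGCGCGCATCTTTAAAATATCGAGTAGGTATATTGAGCACGAATGTCCGAGATTACGCGG-3′

Complement each base (A↔T, G↔C): GGCGCATTAGAGCCTGTAAGCACGAGTTATATGGATGAGCTATAAAATTTCTACGCGCGTGCGGAGTTATAATTGG. Then reverse.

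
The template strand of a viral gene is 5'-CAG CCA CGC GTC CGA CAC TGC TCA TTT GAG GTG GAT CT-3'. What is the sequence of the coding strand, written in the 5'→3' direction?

5'-AGATCCACCTCAAATGAGCAGTGTCGGACGCGTGGCTG-3'

The coding strand is complementary and antiparallel to the template: take the complement (A↔T, G↔C) and reverse.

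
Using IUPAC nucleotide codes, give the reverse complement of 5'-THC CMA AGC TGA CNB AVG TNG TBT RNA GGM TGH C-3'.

5'-GDCAKCCTNYAVACNACBTVNGTCAGCTTKGGDA-3'

Standard pairs A↔T, G↔C; ambiguity codes pair R↔Y, M↔K, B↔V, H↔D, N↔N. Complement (ADGGKTTCGACTGNVTBCANCAVAYNTCCKACDG), then reverse for 5'→3'.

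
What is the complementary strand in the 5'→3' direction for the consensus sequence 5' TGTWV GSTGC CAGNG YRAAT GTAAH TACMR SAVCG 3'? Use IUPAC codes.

5'-CGBTSYKGTADTTACATTYRCNCTGGCASCBWACA-3'

Standard pairs A↔T, G↔C; ambiguity codes pair R↔Y, M↔K, W↔W, S↔S, H↔D, V↔B, N↔N. Complement (ACAWBCSACGGTCNCRYTTACATTDATGKYSTBGC), then reverse for 5'→3'.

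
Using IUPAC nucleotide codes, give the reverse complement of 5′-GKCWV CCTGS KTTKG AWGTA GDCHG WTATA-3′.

Standard pairs A↔T, G↔C; ambiguity codes pair K↔M, W↔W, S↔S, D↔H, V↔B. Complement (CMGWBGGACSMAAMCTWCATCHGDCWATAT), then reverse for 5'→3'.

5'-TATAWCDGHCTACWTCMAAMSCAGGBWGMC-3'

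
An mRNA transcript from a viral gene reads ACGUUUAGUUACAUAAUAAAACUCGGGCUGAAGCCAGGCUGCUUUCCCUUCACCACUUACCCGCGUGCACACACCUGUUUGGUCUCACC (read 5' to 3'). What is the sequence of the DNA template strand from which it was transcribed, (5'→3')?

Replace U with T to get the coding DNA strand: ACGTTTAGTTACATAATAAAACTCGGGCTGAAGCCAGGCTGCTTTCCCTTCACCACTTACCCGCGTGCACACACCTGTTTGGTCTCACC. The template strand is its reverse complement (complement TGCAAATCAATGTATTATTTTGAGCCCGACTTCGGTCCGACGAAAGGGAAGTGGTGAATGGGCGCACGTGTGTGGACAAACCAGAGTGG, then reverse).

5'-GGTGAGACCAAACAGGTGTGTGCACGCGGGTAAGTGGTGAAGGGAAAGCAGCCTGGCTTCAGCCCGAGTTTTATTATGTAACTAAACGT-3'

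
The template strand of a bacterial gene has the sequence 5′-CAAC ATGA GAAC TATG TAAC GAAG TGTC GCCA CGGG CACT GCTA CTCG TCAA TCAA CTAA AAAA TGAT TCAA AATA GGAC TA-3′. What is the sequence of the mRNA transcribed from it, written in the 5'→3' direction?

5′-UAGUCCUAUUUUGAAUCAUUUUUUAGUUGAUUGACGAGUAGCAGUGCCCGUGGCGACACUUCGUUACAUAGUUCUCAUGUUG-3′

RNA polymerase reads the template 3'→5' and synthesizes mRNA 5'→3' by base-pairing (A→U, T→A, G↔C). The complement of the template is GTTGTACTCTTGATACATTGCTTCACAGCGGTGCCCGTGACGATGAGCAGTTAGTTGATTTTTTACTAAGTTTTATCCTGAT; antiparallel, so 5'→3' the coding strand is TAGTCCTATTTTGAATCATTTTTTAGTTGATTGACGAGTAGCAGTGCCCGTGGCGACACTTCGTTACATAGTTCTCATGTTG. Replace T with U for the mRNA.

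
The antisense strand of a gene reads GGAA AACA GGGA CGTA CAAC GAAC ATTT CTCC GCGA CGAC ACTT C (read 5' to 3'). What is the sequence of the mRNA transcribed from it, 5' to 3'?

5'-GAAGUGUCGUCGCGGAGAAAUGUUCGUUGUACGUCCCUGUUUUCC-3'

RNA polymerase reads the template 3'→5' and synthesizes mRNA 5'→3' by base-pairing (A→U, T→A, G↔C). The complement of the template is CCTTTTGTCCCTGCATGTTGCTTGTAAAGAGGCGCTGCTGTGAAG; antiparallel, so 5'→3' the coding strand is GAAGTGTCGTCGCGGAGAAATGTTCGTTGTACGTCCCTGTTTTCC. Replace T with U for the mRNA.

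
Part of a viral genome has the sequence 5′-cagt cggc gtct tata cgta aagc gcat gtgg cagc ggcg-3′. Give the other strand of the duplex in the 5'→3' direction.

5′-CGCCGCTGCCACATGCGCTTTACGTATAAGACGCCGACTG-3′

Pairing A↔T and G↔C gives GTCAGCCGCAGAATATGCATTTCGCGTACACCGTCGCCGC, running 3'→5'. Reverse for the 5'→3' convention.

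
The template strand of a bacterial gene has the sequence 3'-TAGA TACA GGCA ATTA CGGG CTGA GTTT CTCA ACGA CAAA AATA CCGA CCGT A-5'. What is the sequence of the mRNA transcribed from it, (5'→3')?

5'-AUCUAUGUCCGUUAAUGCCCGACUCAAAGAGUUGCUGUUUUUAUGGCUGGCAU-3'

Reading the template 3'→5' as shown, RNA polymerase pairs each base (A→U, T→A, G↔C) to build mRNA 5'→3' directly.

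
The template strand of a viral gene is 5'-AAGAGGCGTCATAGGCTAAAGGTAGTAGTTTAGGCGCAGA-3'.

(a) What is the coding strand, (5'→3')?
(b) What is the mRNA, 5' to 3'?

(a) 5'-TCTGCGCCTAAACTACTACCTTTAGCCTATGACGCCTCTT-3'
(b) 5'-UCUGCGCCUAAACUACUACCUUUAGCCUAUGACGCCUCUU-3'

(a) The coding strand is the reverse complement of the template: complement TTCTCCGCAGTATCCGATTTCCATCATCAAATCCGCGTCT, then reverse.
(b) mRNA has the coding-strand sequence with T→U.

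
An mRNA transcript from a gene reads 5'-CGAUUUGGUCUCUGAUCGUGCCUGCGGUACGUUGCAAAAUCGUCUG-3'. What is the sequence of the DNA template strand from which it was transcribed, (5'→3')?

Replace U with T to get the coding DNA strand: CGATTTGGTCTCTGATCGTGCCTGCGGTACGTTGCAAAATCGTCTG. The template strand is its reverse complement (complement GCTAAACCAGAGACTAGCACGGACGCCATGCAACGTTTTAGCAGAC, then reverse).

5′-CAGACGATTTTGCAACGTACCGCAGGCACGATCAGAGACCAAATCG-3′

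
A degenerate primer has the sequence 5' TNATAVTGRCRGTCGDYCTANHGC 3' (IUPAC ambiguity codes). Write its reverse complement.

Standard pairs A↔T, G↔C; ambiguity codes pair R↔Y, D↔H, V↔B, N↔N. Complement (ANTATBACYGYCAGCHRGATNDCG), then reverse for 5'→3'.

5′-GCDNTAGRHCGACYGYCABTATNA-3′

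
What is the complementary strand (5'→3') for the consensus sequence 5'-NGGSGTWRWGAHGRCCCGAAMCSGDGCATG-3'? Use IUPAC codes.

5'-CATGCHCSGKTTCGGGYCDTCWYWACSCCN-3'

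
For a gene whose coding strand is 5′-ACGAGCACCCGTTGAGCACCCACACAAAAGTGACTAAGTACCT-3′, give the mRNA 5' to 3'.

5'-ACGAGCACCCGUUGAGCACCCACACAAAAGUGACUAAGUACCU-3'

The mRNA is synthesized from the template strand, so it matches the coding strand with T replaced by U.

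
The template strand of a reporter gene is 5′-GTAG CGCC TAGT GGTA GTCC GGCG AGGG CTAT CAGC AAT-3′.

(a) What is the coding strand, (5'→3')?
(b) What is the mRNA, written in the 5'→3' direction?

(a) 5'-ATTGCTGATAGCCCTCGCCGGACTACCACTAGGCGCTAC-3'
(b) 5'-AUUGCUGAUAGCCCUCGCCGGACUACCACUAGGCGCUAC-3'

(a) The coding strand is the reverse complement of the template: complement CATCGCGGATCACCATCAGGCCGCTCCCGATAGTCGTTA, then reverse.
(b) mRNA has the coding-strand sequence with T→U.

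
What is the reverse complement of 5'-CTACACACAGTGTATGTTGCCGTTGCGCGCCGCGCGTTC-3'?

5'-GAACGCGCGGCGCGCAACGGCAACATACACTGTGTGTAG-3'

Reading the sequence 3'→5' and pairing each base (A↔T, G↔C) gives the reverse complement directly.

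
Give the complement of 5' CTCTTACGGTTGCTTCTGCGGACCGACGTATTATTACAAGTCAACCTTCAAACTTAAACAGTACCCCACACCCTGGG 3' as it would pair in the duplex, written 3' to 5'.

3'-GAGAATGCCAACGAAGACGCCTGGCTGCATAATAATGTTCAGTTGGAAGTTTGAATTTGTCATGGGGTGTGGGACCC-5'

Base-pairing A↔T, G↔C gives the complement. The complementary strand is antiparallel, so paired with a 5'→3' strand it runs 3'→5'.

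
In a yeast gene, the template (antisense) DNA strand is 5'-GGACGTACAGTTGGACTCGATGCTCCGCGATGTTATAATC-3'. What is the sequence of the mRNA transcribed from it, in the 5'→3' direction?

5′-GAUUAUAACAUCGCGGAGCAUCGAGUCCAACUGUACGUCC-3′

RNA polymerase reads the template 3'→5' and synthesizes mRNA 5'→3' by base-pairing (A→U, T→A, G↔C). The complement of the template is CCTGCATGTCAACCTGAGCTACGAGGCGCTACAATATTAG; antiparallel, so 5'→3' the coding strand is GATTATAACATCGCGGAGCATCGAGTCCAACTGTACGTCC. Replace T with U for the mRNA.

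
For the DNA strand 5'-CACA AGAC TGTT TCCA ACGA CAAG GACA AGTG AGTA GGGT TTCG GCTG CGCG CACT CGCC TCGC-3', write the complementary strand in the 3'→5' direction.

3'-GTGTTCTGACAAAGGTTGCTGTTCCTGTTCACTCATCCCAAAGCCGACGCGCGTGAGCGGAGCG-5'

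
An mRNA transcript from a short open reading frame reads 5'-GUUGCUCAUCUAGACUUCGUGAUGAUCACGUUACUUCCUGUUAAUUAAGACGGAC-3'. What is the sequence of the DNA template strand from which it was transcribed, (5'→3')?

5'-GTCCGTCTTAATTAACAGGAAGTAACGTGATCATCACGAAGTCTAGATGAGCAAC-3'

Replace U with T to get the coding DNA strand: GTTGCTCATCTAGACTTCGTGATGATCACGTTACTTCCTGTTAATTAAGACGGAC. The template strand is its reverse complement (complement CAACGAGTAGATCTGAAGCACTACTAGTGCAATGAAGGACAATTAATTCTGCCTG, then reverse).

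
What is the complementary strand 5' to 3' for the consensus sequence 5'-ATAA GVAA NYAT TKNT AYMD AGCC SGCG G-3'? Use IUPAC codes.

5'-CCGCSGGCTHKRTANMAATRNTTBCTTAT-3'

Standard pairs A↔T, G↔C; ambiguity codes pair Y↔R, M↔K, S↔S, D↔H, V↔B, N↔N. Complement (TATTCBTTNRTAAMNATRKHTCGGSCGCC), then reverse for 5'→3'.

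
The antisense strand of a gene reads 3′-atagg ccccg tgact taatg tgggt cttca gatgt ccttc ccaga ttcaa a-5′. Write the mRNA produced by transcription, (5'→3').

5′-UAUCCGGGGCACUGAAUUACACCCAGAAGUCUACAGGAAGGGUCUAAGUUU-3′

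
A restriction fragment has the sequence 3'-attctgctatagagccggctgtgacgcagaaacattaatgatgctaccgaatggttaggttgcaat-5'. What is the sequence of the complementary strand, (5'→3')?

The strand is given 3'→5', so its complement runs 5'→3' in the same left-to-right order: pair each base A↔T, G↔C.

5'-TAAGACGATATCTCGGCCGACACTGCGTCTTTGTAATTACTACGATGGCTTACCAATCCAACGTTA-3'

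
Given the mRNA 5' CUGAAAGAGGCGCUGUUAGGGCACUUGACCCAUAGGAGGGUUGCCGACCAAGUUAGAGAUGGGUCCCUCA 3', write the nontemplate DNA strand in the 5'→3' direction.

5'-CTGAAAGAGGCGCTGTTAGGGCACTTGACCCATAGGAGGGTTGCCGACCAAGTTAGAGATGGGTCCCTCA-3'

The coding DNA strand has the same 5'→3' sequence as the mRNA with U replaced by T.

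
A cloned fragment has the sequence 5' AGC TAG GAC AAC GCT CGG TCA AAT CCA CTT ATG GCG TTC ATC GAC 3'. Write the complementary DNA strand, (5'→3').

5'-GTCGATGAACGCCATAAGTGGATTTGACCGAGCGTTGTCCTAGCT-3'

Pairing A↔T and G↔C gives TCGATCCTGTTGCGAGCCAGTTTAGGTGAATACCGCAAGTAGCTG, running 3'→5'. Reverse for the 5'→3' convention.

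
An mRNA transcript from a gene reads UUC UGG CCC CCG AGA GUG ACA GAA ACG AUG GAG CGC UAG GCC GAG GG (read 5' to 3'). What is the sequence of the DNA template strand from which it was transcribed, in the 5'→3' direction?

Replace U with T to get the coding DNA strand: TTCTGGCCCCCGAGAGTGACAGAAACGATGGAGCGCTAGGCCGAGGG. The template strand is its reverse complement (complement AAGACCGGGGGCTCTCACTGTCTTTGCTACCTCGCGATCCGGCTCCC, then reverse).

5'-CCCTCGGCCTAGCGCTCCATCGTTTCTGTCACTCTCGGGGGCCAGAA-3'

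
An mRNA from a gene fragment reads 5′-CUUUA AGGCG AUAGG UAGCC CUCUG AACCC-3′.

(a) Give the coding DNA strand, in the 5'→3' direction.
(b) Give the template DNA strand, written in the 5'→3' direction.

(a) 5'-CTTTAAGGCGATAGGTAGCCCTCTGAACCC-3'
(b) 5'-GGGTTCAGAGGGCTACCTATCGCCTTAAAG-3'

(a) The coding strand matches the mRNA with U→T.
(b) The template strand is the reverse complement of the coding strand.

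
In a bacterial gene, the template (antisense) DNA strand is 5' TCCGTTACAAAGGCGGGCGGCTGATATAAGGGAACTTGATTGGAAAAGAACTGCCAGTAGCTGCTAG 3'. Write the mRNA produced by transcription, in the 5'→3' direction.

5'-CUAGCAGCUACUGGCAGUUCUUUUCCAAUCAAGUUCCCUUAUAUCAGCCGCCCGCCUUUGUAACGGA-3'

The mRNA has the sequence of the coding strand (reverse complement of the template) with T→U. Reverse complement of TCCGTTACAAAGGCGGGCGGCTGATATAAGGGAACTTGATTGGAAAAGAACTGCCAGTAGCTGCTAG is CTAGCAGCTACTGGCAGTTCTTTTCCAATCAAGTTCCCTTATATCAGCCGCCCGCCTTTGTAACGGA; then T→U.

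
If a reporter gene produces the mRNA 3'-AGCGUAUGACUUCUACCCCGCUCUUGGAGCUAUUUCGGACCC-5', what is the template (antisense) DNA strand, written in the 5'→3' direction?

Written 5'→3' the mRNA is CCCAGGCUUUAUCGAGGUUCUCGCCCCAUCUUCAGUAUGCGA, so the coding DNA strand is CCCAGGCTTTATCGAGGTTCTCGCCCCATCTTCAGTATGCGA. The template is its reverse complement.

5'-TCGCATACTGAAGATGGGGCGAGAACCTCGATAAAGCCTGGG-3'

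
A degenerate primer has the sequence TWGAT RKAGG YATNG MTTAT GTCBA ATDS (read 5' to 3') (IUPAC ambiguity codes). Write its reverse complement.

Standard pairs A↔T, G↔C; ambiguity codes pair R↔Y, M↔K, W↔W, S↔S, B↔V, D↔H, N↔N. Complement (AWCTAYMTCCRTANCKAATACAGVTTAHS), then reverse for 5'→3'.

5′-SHATTVGACATAAKCNATRCCTMYATCWA-3′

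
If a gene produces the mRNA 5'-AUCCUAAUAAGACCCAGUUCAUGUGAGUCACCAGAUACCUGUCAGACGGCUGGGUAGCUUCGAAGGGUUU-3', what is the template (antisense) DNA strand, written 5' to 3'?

Replace U with T to get the coding DNA strand: ATCCTAATAAGACCCAGTTCATGTGAGTCACCAGATACCTGTCAGACGGCTGGGTAGCTTCGAAGGGTTT. The template strand is its reverse complement (complement TAGGATTATTCTGGGTCAAGTACACTCAGTGGTCTATGGACAGTCTGCCGACCCATCGAAGCTTCCCAAA, then reverse).

5'-AAACCCTTCGAAGCTACCCAGCCGTCTGACAGGTATCTGGTGACTCACATGAACTGGGTCTTATTAGGAT-3'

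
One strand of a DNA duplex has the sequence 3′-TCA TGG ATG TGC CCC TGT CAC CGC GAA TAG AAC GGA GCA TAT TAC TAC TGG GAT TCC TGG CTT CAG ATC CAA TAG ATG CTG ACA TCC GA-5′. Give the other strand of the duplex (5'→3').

The strand is given 3'→5', so its complement runs 5'→3' in the same left-to-right order: pair each base A↔T, G↔C.

5′-AGTACCTACACGGGGACAGTGGCGCTTATCTTGCCTCGTATAATGATGACCCTAAGGACCGAAGTCTAGGTTATCTACGACTGTAGGCT-3′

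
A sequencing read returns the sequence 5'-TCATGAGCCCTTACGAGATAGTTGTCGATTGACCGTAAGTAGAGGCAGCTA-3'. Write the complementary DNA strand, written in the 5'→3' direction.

Pairing A↔T and G↔C gives AGTACTCGGGAATGCTCTATCAACAGCTAACTGGCATTCATCTCCGTCGAT, running 3'→5'. Reverse for the 5'→3' convention.

5'-TAGCTGCCTCTACTTACGGTCAATCGACAACTATCTCGTAAGGGCTCATGA-3'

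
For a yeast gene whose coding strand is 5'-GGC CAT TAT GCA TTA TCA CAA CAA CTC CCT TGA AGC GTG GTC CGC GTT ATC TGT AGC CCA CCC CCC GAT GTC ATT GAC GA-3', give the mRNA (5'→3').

mRNA has the coding-strand sequence with U in place of T.

5'-GGCCAUUAUGCAUUAUCACAACAACUCCCUUGAAGCGUGGUCCGCGUUAUCUGUAGCCCACCCCCCGAUGUCAUUGACGA-3'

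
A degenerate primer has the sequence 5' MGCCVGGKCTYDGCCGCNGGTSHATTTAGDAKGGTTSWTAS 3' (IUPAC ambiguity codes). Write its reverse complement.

5'-STAWSAACCMTHCTAAATDSACCNGCGGCHRAGMCCBGGCK-3'

Standard pairs A↔T, G↔C; ambiguity codes pair Y↔R, M↔K, W↔W, S↔S, D↔H, V↔B, N↔N. Complement (KCGGBCCMGARHCGGCGNCCASDTAAATCHTMCCAASWATS), then reverse for 5'→3'.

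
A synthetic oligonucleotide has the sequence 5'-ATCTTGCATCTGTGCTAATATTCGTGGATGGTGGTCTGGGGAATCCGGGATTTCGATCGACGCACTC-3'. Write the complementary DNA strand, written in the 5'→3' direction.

Pairing A↔T and G↔C gives TAGAACGTAGACACGATTATAAGCACCTACCACCAGACCCCTTAGGCCCTAAAGCTAGCTGCGTGAG, running 3'→5'. Reverse for the 5'→3' convention.

5'-GAGTGCGTCGATCGAAATCCCGGATTCCCCAGACCACCATCCACGAATATTAGCACAGATGCAAGAT-3'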